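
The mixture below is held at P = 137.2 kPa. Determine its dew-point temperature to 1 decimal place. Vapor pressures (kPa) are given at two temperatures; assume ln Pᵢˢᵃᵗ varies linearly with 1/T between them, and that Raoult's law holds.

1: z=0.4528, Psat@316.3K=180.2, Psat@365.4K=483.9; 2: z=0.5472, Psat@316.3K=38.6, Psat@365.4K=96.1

T = 359.7 K

Dew-point temperature: Σzᵢ·P/Pᵢˢᵃᵗ(T) = 1. Interpolate ln Pᵢˢᵃᵗ = aᵢ + bᵢ/T.
  T = 316.3 K: ΣzᵢP/Pᵢˢᵃᵗ = 2.2897
  T = 365.4 K: ΣzᵢP/Pᵢˢᵃᵗ = 0.9096
  T = 340.9 K: ΣzᵢP/Pᵢˢᵃᵗ = 1.3946
  T = 353.1 K: ΣzᵢP/Pᵢˢᵃᵗ = 1.1189
  T = 359.2 K: ΣzᵢP/Pᵢˢᵃᵗ = 1.0079
  T = 362.3 K: ΣzᵢP/Pᵢˢᵃᵗ = 0.9571
  T = 360.8 K: ΣzᵢP/Pᵢˢᵃᵗ = 0.9812
Interpolating between 359.2 K and 360.8 K gives T ≈ 359.7 K.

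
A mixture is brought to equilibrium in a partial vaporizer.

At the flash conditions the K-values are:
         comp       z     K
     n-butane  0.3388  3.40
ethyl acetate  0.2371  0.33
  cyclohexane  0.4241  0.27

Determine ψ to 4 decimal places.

ψ = 0.2026

Newton iteration, ψ⁰ = 0.5:
  ψ = 0.5000: g = -0.35683, g' = -1.2044 → ψ = 0.2037
  ψ = 0.2037: g = -0.00153, g' = -1.3349 → ψ = 0.2026
Converged at ψ = 0.2026.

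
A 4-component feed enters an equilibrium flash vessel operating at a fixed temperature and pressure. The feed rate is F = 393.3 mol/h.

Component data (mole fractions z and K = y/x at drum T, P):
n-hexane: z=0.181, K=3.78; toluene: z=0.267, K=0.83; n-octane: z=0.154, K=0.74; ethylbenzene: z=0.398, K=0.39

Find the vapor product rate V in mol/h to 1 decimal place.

Material balance + equilibrium reduce to Σ zᵢ(Kᵢ−1)/(1+V/F(Kᵢ−1)) = 0.
g(0) = ΣzᵢKᵢ − 1 = 0.175 and g(1) = 1 − Σzᵢ/Kᵢ = -0.598, so a root lies in (0, 1).
Iterate (Newton) starting at V/F = 0.5:
  V/F = 0.500: g = -0.2344, g' = -0.574 → V/F = 0.092
  V/F = 0.092: g = 0.0564, g' = -1.072 → V/F = 0.145
  V/F = 0.145: g = 0.0046, g' = -0.909 → V/F = 0.150
Converged at V/F = 0.150.
Then V = V/F·F = 0.1496·393.3 = 58.8 mol/h and L = F − V = 334.5 mol/h.

V = 58.8 mol/h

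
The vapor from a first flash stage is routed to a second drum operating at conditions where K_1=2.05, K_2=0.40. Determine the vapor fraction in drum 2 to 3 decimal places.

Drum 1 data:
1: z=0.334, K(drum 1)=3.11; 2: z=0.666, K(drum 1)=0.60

V/F (drum 2) = 0.346

Drum 1:
Let ψ₁ = V/F and solve Σ zᵢ(Kᵢ−1)/(1+ψ₁(Kᵢ−1)) = 0.
Check two-phase: ΣzᵢKᵢ = 1.438 > 1 and Σzᵢ/Kᵢ = 1.217 > 1, so g(0) = 0.438 > 0 and g(1) = -0.217 < 0.
Binary case is linear: z₁(K₁−1)(1+ψ₁(K₂−1)) + z₂(K₂−1)(1+ψ₁(K₁−1)) = 0
⇒ ψ₁ = [z₁(K₁−1)+z₂(K₂−1)] / [−(K₁−1)(K₂−1)] = 0.4383/0.8440 = 0.519
Drum-1 compositions:
  1: x = 0.159, y = 0.496
  2: x = 0.841, y = 0.504
Drum-2 feed = drum-1 vapor: z₂ = (0.4956, 0.5044).
Drum 2:
Binary case is linear: z₁(K₁−1)(1+ψ₂(K₂−1)) + z₂(K₂−1)(1+ψ₂(K₁−1)) = 0
⇒ ψ₂ = [z₁(K₁−1)+z₂(K₂−1)] / [−(K₁−1)(K₂−1)] = 0.2178/0.6300 = 0.346
  1: x = 0.364, y = 0.745
  2: x = 0.636, y = 0.255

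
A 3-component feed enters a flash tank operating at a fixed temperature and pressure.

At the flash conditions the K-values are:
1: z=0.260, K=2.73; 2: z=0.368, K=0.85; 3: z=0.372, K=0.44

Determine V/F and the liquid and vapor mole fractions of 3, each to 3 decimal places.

Rachford–Rice: g(V/F) = Σ zᵢ(Kᵢ−1)/(1+V/F(Kᵢ−1)) = 0.
g(0) = ΣzᵢKᵢ − 1 = 0.186 and g(1) = 1 − Σzᵢ/Kᵢ = -0.374, so a root lies in (0, 1).
Iterate (Newton) starting at V/F = 0.49:
  V/F = 0.490: g = -0.1032, g' = -0.459 → V/F = 0.265
  V/F = 0.265: g = 0.0062, g' = -0.536 → V/F = 0.277
Converged at V/F = 0.277.
Compositions from xᵢ = zᵢ/(1+V/F(Kᵢ−1)), yᵢ = Kᵢxᵢ:
  1: x = 0.176, y = 0.480
  2: x = 0.384, y = 0.326
  3: x = 0.440, y = 0.194

V/F = 0.277, x_3 = 0.440, y_3 = 0.194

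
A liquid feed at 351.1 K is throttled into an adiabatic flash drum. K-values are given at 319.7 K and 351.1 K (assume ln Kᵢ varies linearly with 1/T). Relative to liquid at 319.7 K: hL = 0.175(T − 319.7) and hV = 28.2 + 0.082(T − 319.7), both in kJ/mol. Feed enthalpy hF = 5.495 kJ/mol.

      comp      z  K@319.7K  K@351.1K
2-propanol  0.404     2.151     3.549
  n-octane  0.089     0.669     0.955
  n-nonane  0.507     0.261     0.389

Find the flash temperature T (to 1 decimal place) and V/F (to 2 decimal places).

Adiabatic flash: solve Rachford–Rice at each trial T, then check hF = ψ·hV(T) + (1−ψ)·hL(T).
  T = 319.7 K: K = (2.151, 0.669, 0.261), RR gives ψ = 0.077, H_out = 2.158 kJ/mol
  T = 351.1 K: K = (3.549, 0.955, 0.389), RR gives ψ = 0.503, H_out = 18.208 kJ/mol
  T = 335.4 K: K = (2.796, 0.806, 0.322), RR gives ψ = 0.323, H_out = 11.392 kJ/mol
  T = 327.5 K: K = (2.458, 0.736, 0.290), RR gives ψ = 0.214, H_out = 7.235 kJ/mol
  T = 323.6 K: K = (2.301, 0.702, 0.275), RR gives ψ = 0.150, H_out = 4.854 kJ/mol
  T = 325.6 K: K = (2.381, 0.719, 0.283), RR gives ψ = 0.184, H_out = 6.109 kJ/mol
Linear interpolation between T = 323.6 (H_out = 4.854) and T = 325.6 (H_out = 6.109) on hF = 5.495 gives T ≈ 324.6 K, at which ψ = 0.17.

T = 324.6 K, V/F = 0.17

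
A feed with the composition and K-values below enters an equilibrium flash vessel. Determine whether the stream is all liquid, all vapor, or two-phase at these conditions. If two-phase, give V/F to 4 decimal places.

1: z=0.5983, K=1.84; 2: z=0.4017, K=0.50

ΣzᵢKᵢ = 1.3017; Σzᵢ/Kᵢ = 1.1286.
Both exceed 1, so a two-phase solution exists.
Binary case is linear: z₁(K₁−1)(1+ψ(K₂−1)) + z₂(K₂−1)(1+ψ(K₁−1)) = 0
⇒ ψ = [z₁(K₁−1)+z₂(K₂−1)] / [−(K₁−1)(K₂−1)] = 0.30172/0.42000 = 0.7184

two-phase, V/F = 0.7184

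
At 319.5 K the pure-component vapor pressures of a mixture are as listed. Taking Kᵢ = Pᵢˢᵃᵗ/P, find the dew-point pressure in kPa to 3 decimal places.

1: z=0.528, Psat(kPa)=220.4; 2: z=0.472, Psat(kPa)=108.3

Pdew = 148.062 kPa

At the dew point ψ → 1, so Σzᵢ/Kᵢ = 1 with Kᵢ = Pᵢˢᵃᵗ/P ⇒ 1/P = Σzᵢ/Pᵢˢᵃᵗ.
1/P = 0.528/220.4 + 0.472/108.3 = 0.006754 ⇒ P = 148.062 kPa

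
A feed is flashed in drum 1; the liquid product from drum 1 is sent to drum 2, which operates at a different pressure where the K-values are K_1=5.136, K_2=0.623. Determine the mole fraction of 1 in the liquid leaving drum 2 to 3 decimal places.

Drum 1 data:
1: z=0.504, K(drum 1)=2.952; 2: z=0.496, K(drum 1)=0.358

x_1 (drum 2) = 0.084

Drum 1:
Material balance + equilibrium reduce to Σ zᵢ(Kᵢ−1)/(1+ψ₁(Kᵢ−1)) = 0.
Check two-phase: ΣzᵢKᵢ = 1.665 > 1 and Σzᵢ/Kᵢ = 1.556 > 1, so g(0) = 0.665 > 0 and g(1) = -0.556 < 0.
Newton–Raphson from ψ₁ = 0.57:
  ψ₁ = 0.570: g = -0.0365, g' = -0.939 → ψ₁ = 0.531
Converged at ψ₁ = 0.531.
Drum-1 compositions:
  1: x = 0.247, y = 0.731
  2: x = 0.753, y = 0.269
Drum-2 feed = drum-1 liquid: z₂ = (0.2475, 0.7525).
Drum 2:
Rachford–Rice: g(ψ₂) = Σ zᵢ(Kᵢ−1)/(1+ψ₂(Kᵢ−1)) = 0.
Check two-phase: ΣzᵢKᵢ = 1.740 > 1 and Σzᵢ/Kᵢ = 1.256 > 1, so g(0) = 0.740 > 0 and g(1) = -0.256 < 0.
Binary case is linear: z₁(K₁−1)(1+ψ₂(K₂−1)) + z₂(K₂−1)(1+ψ₂(K₁−1)) = 0
⇒ ψ₂ = [z₁(K₁−1)+z₂(K₂−1)] / [−(K₁−1)(K₂−1)] = 0.7399/1.5593 = 0.475
  1: x = 0.084, y = 0.429
  2: x = 0.916, y = 0.571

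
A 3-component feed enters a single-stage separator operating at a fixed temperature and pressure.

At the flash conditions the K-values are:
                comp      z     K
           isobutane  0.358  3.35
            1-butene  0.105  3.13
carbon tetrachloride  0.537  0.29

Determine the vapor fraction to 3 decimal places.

Rachford–Rice: g(ψ) = Σ zᵢ(Kᵢ−1)/(1+ψ(Kᵢ−1)) = 0.
g(0) = ΣzᵢKᵢ − 1 = 0.684 and g(1) = 1 − Σzᵢ/Kᵢ = -0.992, so a root lies in (0, 1).
Newton iteration, ψ⁰ = 0.5:
  ψ = 0.500: g = -0.0960, g' = -1.180 → ψ = 0.419
  ψ = 0.419: g = -0.0002, g' = -1.184 → ψ = 0.418
Converged at ψ = 0.418.

ψ = 0.418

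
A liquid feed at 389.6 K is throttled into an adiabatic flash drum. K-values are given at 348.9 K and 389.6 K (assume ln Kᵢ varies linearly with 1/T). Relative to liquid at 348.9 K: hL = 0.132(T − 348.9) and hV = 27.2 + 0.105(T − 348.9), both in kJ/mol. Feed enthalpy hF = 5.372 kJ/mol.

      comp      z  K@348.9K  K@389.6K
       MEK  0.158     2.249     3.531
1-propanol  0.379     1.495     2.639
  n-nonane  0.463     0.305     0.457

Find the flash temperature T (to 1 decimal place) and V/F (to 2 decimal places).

Adiabatic flash: solve Rachford–Rice at each trial T, then check hF = ψ·hV(T) + (1−ψ)·hL(T).
  T = 348.9 K: K = (2.249, 1.495, 0.305), RR gives ψ = 0.116, H_out = 3.144 kJ/mol
  T = 389.6 K: K = (3.531, 2.639, 0.457), RR gives ψ = 0.739, H_out = 24.673 kJ/mol
  T = 369.2 K: K = (2.852, 2.016, 0.377), RR gives ψ = 0.484, H_out = 15.572 kJ/mol
  T = 359.0 K: K = (2.540, 1.742, 0.340), RR gives ψ = 0.325, H_out = 10.076 kJ/mol
  T = 353.9 K: K = (2.390, 1.614, 0.322), RR gives ψ = 0.228, H_out = 6.824 kJ/mol
  T = 351.4 K: K = (2.319, 1.554, 0.314), RR gives ψ = 0.174, H_out = 5.054 kJ/mol
  T = 352.6 K: K = (2.353, 1.583, 0.318), RR gives ψ = 0.200, H_out = 5.920 kJ/mol
Linear interpolation between T = 351.4 (H_out = 5.054) and T = 352.6 (H_out = 5.920) on hF = 5.372 gives T ≈ 351.8 K, at which ψ = 0.18.

T = 351.8 K, V/F = 0.18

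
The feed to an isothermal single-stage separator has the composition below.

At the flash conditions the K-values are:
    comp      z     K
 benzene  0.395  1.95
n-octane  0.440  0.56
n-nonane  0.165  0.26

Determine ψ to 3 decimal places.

ψ = 0.117

Rachford–Rice: g(ψ) = Σ zᵢ(Kᵢ−1)/(1+ψ(Kᵢ−1)) = 0.
Check two-phase: ΣzᵢKᵢ = 1.060 > 1 and Σzᵢ/Kᵢ = 1.623 > 1, so g(0) = 0.060 > 0 and g(1) = -0.623 < 0.
Iterate (Newton) starting at ψ = 0.5:
  ψ = 0.500: g = -0.1876, g' = -0.532 → ψ = 0.147
  ψ = 0.147: g = -0.0147, g' = -0.486 → ψ = 0.117
Converged at ψ = 0.117.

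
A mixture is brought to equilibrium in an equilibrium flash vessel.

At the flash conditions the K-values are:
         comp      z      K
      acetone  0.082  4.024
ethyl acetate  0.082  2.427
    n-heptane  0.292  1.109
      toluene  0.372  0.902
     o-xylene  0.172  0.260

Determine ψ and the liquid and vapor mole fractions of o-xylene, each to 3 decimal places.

ψ = 0.396, x_o-xylene = 0.243, y_o-xylene = 0.063

Newton iteration, ψ⁰ = 0.5:
  ψ = 0.500: g = -0.0432, g' = -0.420 → ψ = 0.397
  ψ = 0.397: g = -0.0004, g' = -0.419 → ψ = 0.396
Converged at ψ = 0.396.
Compositions from xᵢ = zᵢ/(1+ψ(Kᵢ−1)), yᵢ = Kᵢxᵢ:
  acetone: x = 0.037, y = 0.150
  ethyl acetate: x = 0.052, y = 0.127
  n-heptane: x = 0.280, y = 0.310
  toluene: x = 0.387, y = 0.349
  o-xylene: x = 0.243, y = 0.063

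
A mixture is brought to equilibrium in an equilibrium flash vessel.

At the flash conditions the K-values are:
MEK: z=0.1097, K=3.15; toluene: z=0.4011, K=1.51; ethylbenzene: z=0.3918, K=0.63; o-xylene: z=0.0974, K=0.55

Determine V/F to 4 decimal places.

V/F = 0.6471

Material balance + equilibrium reduce to Σ zᵢ(Kᵢ−1)/(1+V/F(Kᵢ−1)) = 0.
Feasibility: ΣzᵢKᵢ = 1.2516, Σzᵢ/Kᵢ = 1.0995 — both > 1, two phases present.
Newton–Raphson from V/F = 0.56:
  V/F = 0.5600: g = 0.02468, g' = -0.2881 → V/F = 0.6457
  V/F = 0.6457: g = 0.00040, g' = -0.2797 → V/F = 0.6471
Converged at V/F = 0.6471.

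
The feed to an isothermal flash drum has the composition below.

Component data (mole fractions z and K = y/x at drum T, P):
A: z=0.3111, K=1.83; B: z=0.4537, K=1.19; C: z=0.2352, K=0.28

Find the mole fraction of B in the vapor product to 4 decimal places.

Material balance + equilibrium reduce to Σ zᵢ(Kᵢ−1)/(1+ψ(Kᵢ−1)) = 0.
g(0) = ΣzᵢKᵢ − 1 = 0.1751 and g(1) = 1 − Σzᵢ/Kᵢ = -0.3913, so a root lies in (0, 1).
Newton–Raphson from ψ = 0.5:
  ψ = 0.5000: g = -0.00339, g' = -0.4184 → ψ = 0.4919
  ψ = 0.4919: g = -0.00002, g' = -0.4141 → ψ = 0.4918
Converged at ψ = 0.4918.
Compositions from xᵢ = zᵢ/(1+ψ(Kᵢ−1)), yᵢ = Kᵢxᵢ:
  A: x = 0.2209, y = 0.4043
  B: x = 0.4149, y = 0.4938
  C: x = 0.3642, y = 0.1020

y_B = 0.4938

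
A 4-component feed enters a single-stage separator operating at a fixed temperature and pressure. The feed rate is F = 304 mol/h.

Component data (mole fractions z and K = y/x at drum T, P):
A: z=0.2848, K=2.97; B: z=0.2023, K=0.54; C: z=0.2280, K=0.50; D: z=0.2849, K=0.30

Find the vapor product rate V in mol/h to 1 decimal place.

V = 41.5 mol/h

Material balance + equilibrium reduce to Σ zᵢ(Kᵢ−1)/(1+ψ(Kᵢ−1)) = 0.
g(0) = ΣzᵢKᵢ − 1 = 0.1546 and g(1) = 1 − Σzᵢ/Kᵢ = -0.8762, so a root lies in (0, 1).
Iterate (Newton) starting at ψ = 0.5:
  ψ = 0.5000: g = -0.29702, g' = -0.7845 → ψ = 0.1214
  ψ = 0.1214: g = 0.01492, g' = -0.9992 → ψ = 0.1363
  ψ = 0.1363: g = 0.00021, g' = -0.9718 → ψ = 0.1365
Converged at ψ = 0.1365.
Then V = ψ·F = 0.1365·304 = 41.5 mol/h and L = F − V = 262.5 mol/h.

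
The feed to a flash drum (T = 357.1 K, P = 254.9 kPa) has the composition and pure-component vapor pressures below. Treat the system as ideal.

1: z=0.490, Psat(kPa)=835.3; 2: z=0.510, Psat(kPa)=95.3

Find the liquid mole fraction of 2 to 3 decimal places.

x_2 = 0.784

Raoult's law: Kᵢ = Pᵢˢᵃᵗ/P = Pᵢˢᵃᵗ/254.9.
  K_1 = 835.3/254.9 = 3.27697, K_2 = 95.3/254.9 = 0.37387
Binary case is linear: z₁(K₁−1)(1+β(K₂−1)) + z₂(K₂−1)(1+β(K₁−1)) = 0
⇒ β = [z₁(K₁−1)+z₂(K₂−1)] / [−(K₁−1)(K₂−1)] = 0.7964/1.4257 = 0.559
Compositions from xᵢ = zᵢ/(1+β(Kᵢ−1)), yᵢ = Kᵢxᵢ:
  1: x = 0.216, y = 0.707
  2: x = 0.784, y = 0.293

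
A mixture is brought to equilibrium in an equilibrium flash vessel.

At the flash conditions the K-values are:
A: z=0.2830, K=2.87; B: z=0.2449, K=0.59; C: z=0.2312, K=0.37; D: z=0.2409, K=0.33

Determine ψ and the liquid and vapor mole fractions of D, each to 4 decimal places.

Rachford–Rice: g(ψ) = Σ zᵢ(Kᵢ−1)/(1+ψ(Kᵢ−1)) = 0.
Feasibility: ΣzᵢKᵢ = 1.1217, Σzᵢ/Kᵢ = 1.8686 — both > 1, two phases present.
Newton–Raphson from ψ = 0.39:
  ψ = 0.3900: g = -0.22509, g' = -0.7487 → ψ = 0.0894
  ψ = 0.0894: g = 0.02318, g' = -0.9963 → ψ = 0.1126
  ψ = 0.1126: g = 0.00051, g' = -0.9533 → ψ = 0.1132
Converged at ψ = 0.1132.
Compositions from xᵢ = zᵢ/(1+ψ(Kᵢ−1)), yᵢ = Kᵢxᵢ:
  A: x = 0.2336, y = 0.6703
  B: x = 0.2568, y = 0.1515
  C: x = 0.2489, y = 0.0921
  D: x = 0.2607, y = 0.0860

ψ = 0.1132, x_D = 0.2607, y_D = 0.0860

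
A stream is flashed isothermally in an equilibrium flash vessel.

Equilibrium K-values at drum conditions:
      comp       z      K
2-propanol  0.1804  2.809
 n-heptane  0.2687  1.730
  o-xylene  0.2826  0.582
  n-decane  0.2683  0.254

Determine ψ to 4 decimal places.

ψ = 0.2690

Let ψ = V/F and solve Σ zᵢ(Kᵢ−1)/(1+ψ(Kᵢ−1)) = 0.
g(0) = ΣzᵢKᵢ − 1 = 0.2042 and g(1) = 1 − Σzᵢ/Kᵢ = -0.7614, so a root lies in (0, 1).
Newton–Raphson from ψ = 0.6:
  ψ = 0.6000: g = -0.22711, g' = -0.7823 → ψ = 0.3097
  ψ = 0.3097: g = -0.02683, g' = -0.6554 → ψ = 0.2688
  ψ = 0.2688: g = 0.00015, g' = -0.6636 → ψ = 0.2690
Converged at ψ = 0.2690.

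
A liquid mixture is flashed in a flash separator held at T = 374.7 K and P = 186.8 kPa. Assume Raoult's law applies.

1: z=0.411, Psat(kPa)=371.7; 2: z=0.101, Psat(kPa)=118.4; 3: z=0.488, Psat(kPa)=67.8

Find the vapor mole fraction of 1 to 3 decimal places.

y_1 = 0.744

Raoult's law: Kᵢ = Pᵢˢᵃᵗ/P = Pᵢˢᵃᵗ/186.8.
  K_1 = 371.7/186.8 = 1.98983, K_2 = 118.4/186.8 = 0.63383, K_3 = 67.8/186.8 = 0.36296
Newton iteration, ψ⁰ = 0.5:
  ψ = 0.500: g = -0.2293, g' = -0.627 → ψ = 0.134
  ψ = 0.134: g = -0.0197, g' = -0.566 → ψ = 0.099
  ψ = 0.099: g = 0.0001, g' = -0.574 → ψ = 0.100
Converged at ψ = 0.100.
Compositions from xᵢ = zᵢ/(1+ψ(Kᵢ−1)), yᵢ = Kᵢxᵢ:
  1: x = 0.374, y = 0.744
  2: x = 0.105, y = 0.066
  3: x = 0.521, y = 0.189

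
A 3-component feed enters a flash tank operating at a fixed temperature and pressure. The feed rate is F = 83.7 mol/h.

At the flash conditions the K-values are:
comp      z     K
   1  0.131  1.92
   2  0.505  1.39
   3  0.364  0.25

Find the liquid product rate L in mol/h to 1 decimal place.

Material balance + equilibrium reduce to Σ zᵢ(Kᵢ−1)/(1+ψ(Kᵢ−1)) = 0.
Feasibility: ΣzᵢKᵢ = 1.044, Σzᵢ/Kᵢ = 1.888 — both > 1, two phases present.
Newton iteration, ψ⁰ = 0.61:
  ψ = 0.610: g = -0.2669, g' = -0.791 → ψ = 0.273
  ψ = 0.273: g = -0.0688, g' = -0.457 → ψ = 0.122
  ψ = 0.122: g = -0.0042, g' = -0.408 → ψ = 0.112
Converged at ψ = 0.112.
Then V = ψ·F = 0.1118·83.7 = 9.4 mol/h and L = F − V = 74.3 mol/h.

L = 74.3 mol/h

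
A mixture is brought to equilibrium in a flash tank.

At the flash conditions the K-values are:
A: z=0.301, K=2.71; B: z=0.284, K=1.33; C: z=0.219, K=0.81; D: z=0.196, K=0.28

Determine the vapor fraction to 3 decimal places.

ψ = 0.664

Newton–Raphson from ψ = 0.5:
  ψ = 0.500: g = 0.0914, g' = -0.536 → ψ = 0.671
  ψ = 0.671: g = -0.0040, g' = -0.602 → ψ = 0.664
Converged at ψ = 0.664.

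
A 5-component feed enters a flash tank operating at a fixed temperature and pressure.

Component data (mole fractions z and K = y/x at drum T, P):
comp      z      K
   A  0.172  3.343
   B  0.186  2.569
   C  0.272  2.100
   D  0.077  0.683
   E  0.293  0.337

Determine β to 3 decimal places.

Newton iteration, β⁰ = 0.41:
  β = 0.410: g = 0.2945, g' = -0.825 → β = 0.767
  β = 0.767: g = 0.0112, g' = -0.859 → β = 0.780
Converged at β = 0.780.

β = 0.780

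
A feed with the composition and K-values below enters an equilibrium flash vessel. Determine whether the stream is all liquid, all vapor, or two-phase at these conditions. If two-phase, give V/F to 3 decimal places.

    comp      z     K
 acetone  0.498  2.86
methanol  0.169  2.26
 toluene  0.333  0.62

all vapor

ΣzᵢKᵢ = 2.013; Σzᵢ/Kᵢ = 0.786.
Since Σzᵢ/Kᵢ < 1 the mixture is above its dew point — single vapor phase.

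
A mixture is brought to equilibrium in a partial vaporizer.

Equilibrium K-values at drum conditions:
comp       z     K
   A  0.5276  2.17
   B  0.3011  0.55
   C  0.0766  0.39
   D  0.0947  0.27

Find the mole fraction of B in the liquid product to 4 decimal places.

Material balance + equilibrium reduce to Σ zᵢ(Kᵢ−1)/(1+ψ(Kᵢ−1)) = 0.
Check two-phase: ΣzᵢKᵢ = 1.3659 > 1 and Σzᵢ/Kᵢ = 1.3377 > 1, so g(0) = 0.3659 > 0 and g(1) = -0.3377 < 0.
Newton–Raphson from ψ = 0.43:
  ψ = 0.4300: g = 0.07858, g' = -0.5730 → ψ = 0.5671
  ψ = 0.5671: g = -0.00027, g' = -0.5845 → ψ = 0.5667
Converged at ψ = 0.5667.
Compositions from xᵢ = zᵢ/(1+ψ(Kᵢ−1)), yᵢ = Kᵢxᵢ:
  A: x = 0.3173, y = 0.6884
  B: x = 0.4042, y = 0.2223
  C: x = 0.1171, y = 0.0457
  D: x = 0.1615, y = 0.0436

x_B = 0.4042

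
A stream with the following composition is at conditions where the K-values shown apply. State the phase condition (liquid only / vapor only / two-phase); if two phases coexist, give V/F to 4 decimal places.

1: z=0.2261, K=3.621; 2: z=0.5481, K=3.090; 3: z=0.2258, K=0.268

ΣzᵢKᵢ = 2.5729; Σzᵢ/Kᵢ = 1.0824.
Both exceed 1, so a two-phase solution exists.
Newton–Raphson from ψ = 0.5:
  ψ = 0.5000: g = 0.55594, g' = -1.1644 → ψ = 0.9774
  ψ = 0.9774: g = -0.03809, g' = -1.8756 → ψ = 0.9571
  ψ = 0.9571: g = -0.00139, g' = -1.7420 → ψ = 0.9563
Converged at ψ = 0.9563.

two-phase, V/F = 0.9563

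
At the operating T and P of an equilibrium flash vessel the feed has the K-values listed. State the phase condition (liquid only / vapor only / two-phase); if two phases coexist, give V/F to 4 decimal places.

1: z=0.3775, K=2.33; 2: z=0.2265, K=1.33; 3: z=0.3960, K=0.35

two-phase, V/F = 0.4749

ΣzᵢKᵢ = 1.3194; Σzᵢ/Kᵢ = 1.4637.
Both exceed 1, so a two-phase solution exists.
Newton iteration, ψ⁰ = 0.5:
  ψ = 0.5000: g = -0.01563, g' = -0.6263 → ψ = 0.4750
  ψ = 0.4750: g = -0.00009, g' = -0.6194 → ψ = 0.4749
Converged at ψ = 0.4749.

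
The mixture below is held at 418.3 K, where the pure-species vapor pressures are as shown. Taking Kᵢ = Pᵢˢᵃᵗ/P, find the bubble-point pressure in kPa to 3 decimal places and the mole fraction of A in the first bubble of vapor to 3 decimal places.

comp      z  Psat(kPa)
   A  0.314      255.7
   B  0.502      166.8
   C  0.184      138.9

At the bubble point ψ → 0, so ΣzᵢKᵢ = 1 with Kᵢ = Pᵢˢᵃᵗ/P ⇒ P = ΣzᵢPᵢˢᵃᵗ.
P = 0.314·255.7 + 0.502·166.8 + 0.184·138.9 = 189.581 kPa
yᵢ = zᵢPᵢˢᵃᵗ/P ⇒ y_A = 0.314·255.7/189.581 = 0.424

Pbub = 189.581 kPa, y_A = 0.424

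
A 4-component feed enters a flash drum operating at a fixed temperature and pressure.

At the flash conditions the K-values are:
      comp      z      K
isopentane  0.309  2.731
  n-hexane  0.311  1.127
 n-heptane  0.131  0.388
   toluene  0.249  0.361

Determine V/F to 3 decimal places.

Rachford–Rice: g(V/F) = Σ zᵢ(Kᵢ−1)/(1+V/F(Kᵢ−1)) = 0.
g(0) = ΣzᵢKᵢ − 1 = 0.335 and g(1) = 1 − Σzᵢ/Kᵢ = -0.416, so a root lies in (0, 1).
Iterate (Newton) starting at V/F = 0.5:
  V/F = 0.500: g = -0.0255, g' = -0.592 → V/F = 0.457
Converged at V/F = 0.457.

V/F = 0.457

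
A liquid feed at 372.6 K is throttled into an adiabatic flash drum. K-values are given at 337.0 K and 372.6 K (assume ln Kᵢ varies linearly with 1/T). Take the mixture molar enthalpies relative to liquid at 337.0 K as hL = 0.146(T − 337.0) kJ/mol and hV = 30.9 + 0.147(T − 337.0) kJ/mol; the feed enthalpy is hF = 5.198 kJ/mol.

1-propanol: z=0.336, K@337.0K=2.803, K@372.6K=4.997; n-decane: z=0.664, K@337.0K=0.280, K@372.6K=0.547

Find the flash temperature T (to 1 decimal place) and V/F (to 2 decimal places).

T = 340.8 K, V/F = 0.15

Adiabatic flash: solve Rachford–Rice at each trial T, then check hF = ψ·hV(T) + (1−ψ)·hL(T).
  T = 337.0 K: K = (2.803, 0.280), RR gives ψ = 0.098, H_out = 3.040 kJ/mol
  T = 372.6 K: K = (4.997, 0.547), RR gives ψ = 0.576, H_out = 23.004 kJ/mol
  T = 354.8 K: K = (3.797, 0.398), RR gives ψ = 0.321, H_out = 12.516 kJ/mol
  T = 345.9 K: K = (3.275, 0.335), RR gives ψ = 0.214, H_out = 7.904 kJ/mol
  T = 341.4 K: K = (3.030, 0.306), RR gives ψ = 0.157, H_out = 5.508 kJ/mol
  T = 339.2 K: K = (2.915, 0.293), RR gives ψ = 0.129, H_out = 4.294 kJ/mol
Linear interpolation between T = 339.2 (H_out = 4.294) and T = 341.4 (H_out = 5.508) on hF = 5.198 gives T ≈ 340.8 K, at which ψ = 0.15.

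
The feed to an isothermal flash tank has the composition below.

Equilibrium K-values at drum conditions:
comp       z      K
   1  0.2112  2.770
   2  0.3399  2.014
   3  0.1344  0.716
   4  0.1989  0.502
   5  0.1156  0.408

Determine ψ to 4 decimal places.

Material balance + equilibrium reduce to Σ zᵢ(Kᵢ−1)/(1+ψ(Kᵢ−1)) = 0.
g(0) = ΣzᵢKᵢ − 1 = 0.5128 and g(1) = 1 − Σzᵢ/Kᵢ = -0.1123, so a root lies in (0, 1).
Newton iteration, ψ⁰ = 0.45:
  ψ = 0.4500: g = 0.18004, g' = -0.5413 → ψ = 0.7826
  ψ = 0.7826: g = 0.00998, g' = -0.5160 → ψ = 0.8020
  ψ = 0.8020: g = -0.00005, g' = -0.5211 → ψ = 0.8019
Converged at ψ = 0.8019.

ψ = 0.8019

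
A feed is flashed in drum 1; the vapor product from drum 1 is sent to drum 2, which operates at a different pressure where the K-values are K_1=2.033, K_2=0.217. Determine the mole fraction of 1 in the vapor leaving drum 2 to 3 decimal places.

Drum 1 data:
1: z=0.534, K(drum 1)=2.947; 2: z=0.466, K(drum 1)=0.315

y_1 (drum 2) = 0.877

Drum 1:
Binary case is linear: z₁(K₁−1)(1+ψ₁(K₂−1)) + z₂(K₂−1)(1+ψ₁(K₁−1)) = 0
⇒ ψ₁ = [z₁(K₁−1)+z₂(K₂−1)] / [−(K₁−1)(K₂−1)] = 0.7205/1.3337 = 0.540
Drum-1 compositions:
  1: x = 0.260, y = 0.767
  2: x = 0.740, y = 0.233
Drum-2 feed = drum-1 vapor: z₂ = (0.7670, 0.2330).
Drum 2:
Rachford–Rice: g(ψ₂) = Σ zᵢ(Kᵢ−1)/(1+ψ₂(Kᵢ−1)) = 0.
Feasibility: ΣzᵢKᵢ = 1.610, Σzᵢ/Kᵢ = 1.451 — both > 1, two phases present.
Binary case is linear: z₁(K₁−1)(1+ψ₂(K₂−1)) + z₂(K₂−1)(1+ψ₂(K₁−1)) = 0
⇒ ψ₂ = [z₁(K₁−1)+z₂(K₂−1)] / [−(K₁−1)(K₂−1)] = 0.6098/0.8088 = 0.754
  1: x = 0.431, y = 0.877
  2: x = 0.569, y = 0.123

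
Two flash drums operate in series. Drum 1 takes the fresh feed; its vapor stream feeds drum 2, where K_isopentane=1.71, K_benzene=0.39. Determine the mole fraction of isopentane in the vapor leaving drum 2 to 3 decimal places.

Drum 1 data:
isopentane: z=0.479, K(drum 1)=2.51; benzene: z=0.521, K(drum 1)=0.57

y_isopentane (drum 2) = 0.790

Drum 1:
Rachford–Rice: g(ψ₁) = Σ zᵢ(Kᵢ−1)/(1+ψ₁(Kᵢ−1)) = 0.
Feasibility: ΣzᵢKᵢ = 1.499, Σzᵢ/Kᵢ = 1.105 — both > 1, two phases present.
Iterate (Newton) starting at ψ₁ = 0.5:
  ψ₁ = 0.500: g = 0.1267, g' = -0.511 → ψ₁ = 0.748
  ψ₁ = 0.748: g = 0.0094, g' = -0.450 → ψ₁ = 0.769
Converged at ψ₁ = 0.769.
Drum-1 compositions:
  isopentane: x = 0.222, y = 0.556
  benzene: x = 0.778, y = 0.444
Drum-2 feed = drum-1 vapor: z₂ = (0.5563, 0.4437).
Drum 2:
Binary case is linear: z₁(K₁−1)(1+ψ₂(K₂−1)) + z₂(K₂−1)(1+ψ₂(K₁−1)) = 0
⇒ ψ₂ = [z₁(K₁−1)+z₂(K₂−1)] / [−(K₁−1)(K₂−1)] = 0.1244/0.4331 = 0.287
  isopentane: x = 0.462, y = 0.790
  benzene: x = 0.538, y = 0.210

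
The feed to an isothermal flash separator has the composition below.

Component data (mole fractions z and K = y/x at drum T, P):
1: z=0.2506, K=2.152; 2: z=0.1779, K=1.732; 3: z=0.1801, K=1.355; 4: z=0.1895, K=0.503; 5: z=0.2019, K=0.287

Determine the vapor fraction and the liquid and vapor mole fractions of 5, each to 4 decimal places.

Newton–Raphson from ψ = 0.5:
  ψ = 0.5000: g = -0.01622, g' = -0.5321 → ψ = 0.4695
  ψ = 0.4695: g = -0.00017, g' = -0.5211 → ψ = 0.4692
Converged at ψ = 0.4692.
Compositions from xᵢ = zᵢ/(1+ψ(Kᵢ−1)), yᵢ = Kᵢxᵢ:
  1: x = 0.1627, y = 0.3501
  2: x = 0.1324, y = 0.2294
  3: x = 0.1544, y = 0.2092
  4: x = 0.2471, y = 0.1243
  5: x = 0.3034, y = 0.0871

ψ = 0.4692, x_5 = 0.3034, y_5 = 0.0871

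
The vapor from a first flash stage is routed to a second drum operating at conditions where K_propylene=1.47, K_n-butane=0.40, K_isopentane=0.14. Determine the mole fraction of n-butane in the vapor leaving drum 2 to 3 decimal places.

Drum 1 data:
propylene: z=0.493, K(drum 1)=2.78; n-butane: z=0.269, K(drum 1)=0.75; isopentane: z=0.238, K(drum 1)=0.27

y_n-butane (drum 2) = 0.106

Drum 1:
Rachford–Rice: g(ψ₁) = Σ zᵢ(Kᵢ−1)/(1+ψ₁(Kᵢ−1)) = 0.
Check two-phase: ΣzᵢKᵢ = 1.637 > 1 and Σzᵢ/Kᵢ = 1.417 > 1, so g(0) = 0.637 > 0 and g(1) = -0.417 < 0.
Iterate (Newton) starting at ψ₁ = 0.5:
  ψ₁ = 0.500: g = 0.1138, g' = -0.774 → ψ₁ = 0.647
  ψ₁ = 0.647: g = -0.0017, g' = -0.817 → ψ₁ = 0.645
Converged at ψ₁ = 0.645.
Drum-1 compositions:
  propylene: x = 0.230, y = 0.638
  n-butane: x = 0.321, y = 0.241
  isopentane: x = 0.450, y = 0.121
Drum-2 feed = drum-1 vapor: z₂ = (0.6380, 0.2405, 0.1214).
Drum 2:
Let ψ₂ = V/F and solve Σ zᵢ(Kᵢ−1)/(1+ψ₂(Kᵢ−1)) = 0.
Feasibility: ΣzᵢKᵢ = 1.051, Σzᵢ/Kᵢ = 1.903 — both > 1, two phases present.
Newton iteration, ψ₂⁰ = 0.67:
  ψ₂ = 0.670: g = -0.2597, g' = -0.824 → ψ₂ = 0.355
  ψ₂ = 0.355: g = -0.0766, g' = -0.429 → ψ₂ = 0.176
  ψ₂ = 0.176: g = -0.0076, g' = -0.353 → ψ₂ = 0.155
Converged at ψ₂ = 0.155.
  propylene: x = 0.595, y = 0.874
  n-butane: x = 0.265, y = 0.106
  isopentane: x = 0.140, y = 0.020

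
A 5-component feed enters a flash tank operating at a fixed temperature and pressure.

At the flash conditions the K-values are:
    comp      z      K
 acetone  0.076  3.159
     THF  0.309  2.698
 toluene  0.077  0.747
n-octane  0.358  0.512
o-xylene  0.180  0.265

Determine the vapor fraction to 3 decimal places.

Iterate (Newton) starting at ψ = 0.68:
  ψ = 0.680: g = -0.2395, g' = -0.837 → ψ = 0.394
  ψ = 0.394: g = -0.0210, g' = -0.753 → ψ = 0.366
Converged at ψ = 0.366.

ψ = 0.366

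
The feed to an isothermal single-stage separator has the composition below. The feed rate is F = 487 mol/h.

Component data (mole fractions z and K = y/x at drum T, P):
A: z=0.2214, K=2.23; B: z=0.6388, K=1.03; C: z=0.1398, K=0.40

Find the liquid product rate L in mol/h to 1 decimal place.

L = 107.1 mol/h

Material balance + equilibrium reduce to Σ zᵢ(Kᵢ−1)/(1+V/F(Kᵢ−1)) = 0.
Check two-phase: ΣzᵢKᵢ = 1.2076 > 1 and Σzᵢ/Kᵢ = 1.0690 > 1, so g(0) = 0.2076 > 0 and g(1) = -0.0690 < 0.
Newton iteration, V/F⁰ = 0.5:
  V/F = 0.5000: g = 0.06767, g' = -0.2317 → V/F = 0.7921
  V/F = 0.7921: g = -0.00319, g' = -0.2693 → V/F = 0.7802
  V/F = 0.7802: g = -0.00002, g' = -0.2657 → V/F = 0.7801
Converged at V/F = 0.7801.
Then V = V/F·F = 0.7801·487 = 379.9 mol/h and L = F − V = 107.1 mol/h.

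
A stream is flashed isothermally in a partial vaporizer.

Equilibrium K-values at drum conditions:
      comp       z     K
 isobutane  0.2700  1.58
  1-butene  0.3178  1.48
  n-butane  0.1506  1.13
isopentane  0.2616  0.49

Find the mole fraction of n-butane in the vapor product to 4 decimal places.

y_n-butane = 0.1535

Iterate (Newton) starting at V/F = 0.47:
  V/F = 0.4700: g = 0.09049, g' = -0.2248 → V/F = 0.8725
  V/F = 0.8725: g = -0.01131, g' = -0.2994 → V/F = 0.8348
  V/F = 0.8348: g = -0.00024, g' = -0.2869 → V/F = 0.8339
Converged at V/F = 0.8339.
Compositions from xᵢ = zᵢ/(1+V/F(Kᵢ−1)), yᵢ = Kᵢxᵢ:
  isobutane: x = 0.1820, y = 0.2875
  1-butene: x = 0.2270, y = 0.3359
  n-butane: x = 0.1359, y = 0.1535
  isopentane: x = 0.4552, y = 0.2230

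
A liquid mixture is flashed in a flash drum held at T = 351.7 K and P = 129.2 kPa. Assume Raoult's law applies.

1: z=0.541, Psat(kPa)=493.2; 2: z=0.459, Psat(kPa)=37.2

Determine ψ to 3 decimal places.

ψ = 0.597

Raoult's law: Kᵢ = Pᵢˢᵃᵗ/P = Pᵢˢᵃᵗ/129.2.
  K_1 = 493.2/129.2 = 3.81734, K_2 = 37.2/129.2 = 0.28793
Iterate (Newton) starting at ψ = 0.45:
  ψ = 0.450: g = 0.1911, g' = -1.339 → ψ = 0.593
  ψ = 0.593: g = 0.0053, g' = -1.299 → ψ = 0.597
Converged at ψ = 0.597.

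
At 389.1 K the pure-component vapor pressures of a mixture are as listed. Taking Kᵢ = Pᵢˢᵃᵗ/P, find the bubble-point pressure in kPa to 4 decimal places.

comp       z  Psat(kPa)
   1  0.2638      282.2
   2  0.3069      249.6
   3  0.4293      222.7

Pbub = 246.6517 kPa

At the bubble point ψ → 0, so ΣzᵢKᵢ = 1 with Kᵢ = Pᵢˢᵃᵗ/P ⇒ P = ΣzᵢPᵢˢᵃᵗ.
P = 0.2638·282.2 + 0.3069·249.6 + 0.4293·222.7 = 246.6517 kPa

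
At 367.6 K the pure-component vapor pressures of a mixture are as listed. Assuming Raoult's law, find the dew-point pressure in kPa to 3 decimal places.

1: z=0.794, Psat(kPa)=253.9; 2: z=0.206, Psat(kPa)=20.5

Pdew = 75.896 kPa

At the dew point ψ → 1, so Σzᵢ/Kᵢ = 1 with Kᵢ = Pᵢˢᵃᵗ/P ⇒ 1/P = Σzᵢ/Pᵢˢᵃᵗ.
1/P = 0.794/253.9 + 0.206/20.5 = 0.013176 ⇒ P = 75.896 kPa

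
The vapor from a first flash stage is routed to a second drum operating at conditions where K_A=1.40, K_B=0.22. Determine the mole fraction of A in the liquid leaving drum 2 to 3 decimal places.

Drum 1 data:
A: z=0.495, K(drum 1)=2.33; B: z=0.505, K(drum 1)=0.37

Drum 1:
Material balance + equilibrium reduce to Σ zᵢ(Kᵢ−1)/(1+ψ₁(Kᵢ−1)) = 0.
Feasibility: ΣzᵢKᵢ = 1.340, Σzᵢ/Kᵢ = 1.577 — both > 1, two phases present.
Binary case is linear: z₁(K₁−1)(1+ψ₁(K₂−1)) + z₂(K₂−1)(1+ψ₁(K₁−1)) = 0
⇒ ψ₁ = [z₁(K₁−1)+z₂(K₂−1)] / [−(K₁−1)(K₂−1)] = 0.3402/0.8379 = 0.406
Drum-1 compositions:
  A: x = 0.321, y = 0.749
  B: x = 0.679, y = 0.251
Drum-2 feed = drum-1 vapor: z₂ = (0.7489, 0.2511).
Drum 2:
Binary case is linear: z₁(K₁−1)(1+ψ₂(K₂−1)) + z₂(K₂−1)(1+ψ₂(K₁−1)) = 0
⇒ ψ₂ = [z₁(K₁−1)+z₂(K₂−1)] / [−(K₁−1)(K₂−1)] = 0.1037/0.3120 = 0.332
  A: x = 0.661, y = 0.925
  B: x = 0.339, y = 0.075

x_A (drum 2) = 0.661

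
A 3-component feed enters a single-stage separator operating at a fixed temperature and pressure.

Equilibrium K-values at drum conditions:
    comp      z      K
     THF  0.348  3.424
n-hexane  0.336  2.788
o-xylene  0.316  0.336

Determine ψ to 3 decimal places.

ψ = 0.878

Material balance + equilibrium reduce to Σ zᵢ(Kᵢ−1)/(1+ψ(Kᵢ−1)) = 0.
Check two-phase: ΣzᵢKᵢ = 2.234 > 1 and Σzᵢ/Kᵢ = 1.163 > 1, so g(0) = 1.234 > 0 and g(1) = -0.163 < 0.
Newton–Raphson from ψ = 0.7:
  ψ = 0.700: g = 0.1876, g' = -0.979 → ψ = 0.892
  ψ = 0.892: g = -0.0158, g' = -1.201 → ψ = 0.878
Converged at ψ = 0.878.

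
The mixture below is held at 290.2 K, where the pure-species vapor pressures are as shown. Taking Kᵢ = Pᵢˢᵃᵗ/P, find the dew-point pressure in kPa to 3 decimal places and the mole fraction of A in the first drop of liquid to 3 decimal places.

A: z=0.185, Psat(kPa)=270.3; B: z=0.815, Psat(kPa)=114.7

Pdew = 128.371 kPa, x_A = 0.088

At the dew point ψ → 1, so Σzᵢ/Kᵢ = 1 with Kᵢ = Pᵢˢᵃᵗ/P ⇒ 1/P = Σzᵢ/Pᵢˢᵃᵗ.
1/P = 0.185/270.3 + 0.815/114.7 = 0.007790 ⇒ P = 128.371 kPa
xᵢ = zᵢP/Pᵢˢᵃᵗ ⇒ x_A = 0.185·128.371/270.3 = 0.088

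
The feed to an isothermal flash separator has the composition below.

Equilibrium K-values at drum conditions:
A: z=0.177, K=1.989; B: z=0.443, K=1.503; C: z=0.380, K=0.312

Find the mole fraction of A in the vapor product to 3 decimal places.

Rachford–Rice: g(ψ) = Σ zᵢ(Kᵢ−1)/(1+ψ(Kᵢ−1)) = 0.
Check two-phase: ΣzᵢKᵢ = 1.136 > 1 and Σzᵢ/Kᵢ = 1.602 > 1, so g(0) = 0.136 > 0 and g(1) = -0.602 < 0.
Newton iteration, ψ⁰ = 0.5:
  ψ = 0.500: g = -0.1034, g' = -0.567 → ψ = 0.318
  ψ = 0.318: g = -0.0093, g' = -0.478 → ψ = 0.298
Converged at ψ = 0.298.
Compositions from xᵢ = zᵢ/(1+ψ(Kᵢ−1)), yᵢ = Kᵢxᵢ:
  A: x = 0.137, y = 0.272
  B: x = 0.385, y = 0.579
  C: x = 0.478, y = 0.149

y_A = 0.272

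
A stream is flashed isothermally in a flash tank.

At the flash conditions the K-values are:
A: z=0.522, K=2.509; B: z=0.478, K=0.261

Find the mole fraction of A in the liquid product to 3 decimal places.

Material balance + equilibrium reduce to Σ zᵢ(Kᵢ−1)/(1+β(Kᵢ−1)) = 0.
g(0) = ΣzᵢKᵢ − 1 = 0.434 and g(1) = 1 − Σzᵢ/Kᵢ = -1.039, so a root lies in (0, 1).
Binary case is linear: z₁(K₁−1)(1+β(K₂−1)) + z₂(K₂−1)(1+β(K₁−1)) = 0
⇒ β = [z₁(K₁−1)+z₂(K₂−1)] / [−(K₁−1)(K₂−1)] = 0.4345/1.1152 = 0.390
Compositions from xᵢ = zᵢ/(1+β(Kᵢ−1)), yᵢ = Kᵢxᵢ:
  A: x = 0.329, y = 0.825
  B: x = 0.671, y = 0.175

x_A = 0.329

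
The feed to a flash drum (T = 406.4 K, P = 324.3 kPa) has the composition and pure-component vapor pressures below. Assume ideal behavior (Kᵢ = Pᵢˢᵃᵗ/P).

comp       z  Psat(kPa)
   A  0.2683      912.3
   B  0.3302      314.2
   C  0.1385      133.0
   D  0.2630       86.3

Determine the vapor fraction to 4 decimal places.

Raoult's law: Kᵢ = Pᵢˢᵃᵗ/P = Pᵢˢᵃᵗ/324.3.
  K_A = 912.3/324.3 = 2.813136, K_B = 314.2/324.3 = 0.968856, K_C = 133.0/324.3 = 0.410114, K_D = 86.3/324.3 = 0.266112
Rachford–Rice: g(ψ) = Σ zᵢ(Kᵢ−1)/(1+ψ(Kᵢ−1)) = 0.
Check two-phase: ΣzᵢKᵢ = 1.2015 > 1 and Σzᵢ/Kᵢ = 1.7622 > 1, so g(0) = 0.2015 > 0 and g(1) = -0.7622 < 0.
Iterate (Newton) starting at ψ = 0.51:
  ψ = 0.5100: g = -0.18302, g' = -0.6988 → ψ = 0.2481
  ψ = 0.2481: g = -0.00652, g' = -0.6978 → ψ = 0.2388
Converged at ψ = 0.2388.

ψ = 0.2388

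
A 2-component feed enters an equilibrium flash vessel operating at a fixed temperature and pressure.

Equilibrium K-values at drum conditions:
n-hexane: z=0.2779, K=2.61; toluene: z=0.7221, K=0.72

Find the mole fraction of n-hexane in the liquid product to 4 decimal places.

x_n-hexane = 0.1481

Material balance + equilibrium reduce to Σ zᵢ(Kᵢ−1)/(1+V/F(Kᵢ−1)) = 0.
g(0) = ΣzᵢKᵢ − 1 = 0.2452 and g(1) = 1 − Σzᵢ/Kᵢ = -0.1094, so a root lies in (0, 1).
Binary case is linear: z₁(K₁−1)(1+V/F(K₂−1)) + z₂(K₂−1)(1+V/F(K₁−1)) = 0
⇒ V/F = [z₁(K₁−1)+z₂(K₂−1)] / [−(K₁−1)(K₂−1)] = 0.24523/0.45080 = 0.5440
Compositions from xᵢ = zᵢ/(1+V/F(Kᵢ−1)), yᵢ = Kᵢxᵢ:
  n-hexane: x = 0.1481, y = 0.3867
  toluene: x = 0.8519, y = 0.6133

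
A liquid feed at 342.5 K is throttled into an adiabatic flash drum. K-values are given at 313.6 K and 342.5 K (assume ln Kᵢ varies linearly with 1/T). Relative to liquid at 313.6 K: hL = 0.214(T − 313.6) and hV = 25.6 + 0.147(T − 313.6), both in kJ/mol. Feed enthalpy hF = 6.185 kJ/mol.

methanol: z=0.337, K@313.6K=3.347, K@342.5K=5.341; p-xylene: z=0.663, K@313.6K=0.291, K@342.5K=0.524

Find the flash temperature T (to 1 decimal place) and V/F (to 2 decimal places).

Adiabatic flash: solve Rachford–Rice at each trial T, then check hF = ψ·hV(T) + (1−ψ)·hL(T).
  T = 313.6 K: K = (3.347, 0.291), RR gives ψ = 0.193, H_out = 4.936 kJ/mol
  T = 342.5 K: K = (5.341, 0.524), RR gives ψ = 0.555, H_out = 19.324 kJ/mol
  T = 328.1 K: K = (4.275, 0.396), RR gives ψ = 0.356, H_out = 11.859 kJ/mol
  T = 320.9 K: K = (3.796, 0.341), RR gives ψ = 0.274, H_out = 8.450 kJ/mol
  T = 317.2 K: K = (3.564, 0.315), RR gives ψ = 0.233, H_out = 6.688 kJ/mol
  T = 315.4 K: K = (3.454, 0.303), RR gives ψ = 0.213, H_out = 5.819 kJ/mol
Linear interpolation between T = 315.4 (H_out = 5.819) and T = 317.2 (H_out = 6.688) on hF = 6.185 gives T ≈ 316.2 K, at which ψ = 0.22.

T = 316.2 K, V/F = 0.22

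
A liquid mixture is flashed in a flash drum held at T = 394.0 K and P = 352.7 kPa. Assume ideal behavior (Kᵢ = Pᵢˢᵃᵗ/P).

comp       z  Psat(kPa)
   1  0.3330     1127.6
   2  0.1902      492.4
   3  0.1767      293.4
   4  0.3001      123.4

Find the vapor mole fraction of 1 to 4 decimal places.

y_1 = 0.4444

Raoult's law: Kᵢ = Pᵢˢᵃᵗ/P = Pᵢˢᵃᵗ/352.7.
  K_1 = 1127.6/352.7 = 3.197051, K_2 = 492.4/352.7 = 1.396087, K_3 = 293.4/352.7 = 0.831868, K_4 = 123.4/352.7 = 0.349872
Let ψ = V/F and solve Σ zᵢ(Kᵢ−1)/(1+ψ(Kᵢ−1)) = 0.
g(0) = ΣzᵢKᵢ − 1 = 0.5821 and g(1) = 1 − Σzᵢ/Kᵢ = -0.3106, so a root lies in (0, 1).
Newton iteration, ψ⁰ = 0.44:
  ψ = 0.4400: g = 0.13080, g' = -0.6919 → ψ = 0.6290
  ψ = 0.6290: g = 0.00412, g' = -0.6718 → ψ = 0.6352
Converged at ψ = 0.6352.
Compositions from xᵢ = zᵢ/(1+ψ(Kᵢ−1)), yᵢ = Kᵢxᵢ:
  1: x = 0.1390, y = 0.4444
  2: x = 0.1520, y = 0.2122
  3: x = 0.1978, y = 0.1646
  4: x = 0.5112, y = 0.1789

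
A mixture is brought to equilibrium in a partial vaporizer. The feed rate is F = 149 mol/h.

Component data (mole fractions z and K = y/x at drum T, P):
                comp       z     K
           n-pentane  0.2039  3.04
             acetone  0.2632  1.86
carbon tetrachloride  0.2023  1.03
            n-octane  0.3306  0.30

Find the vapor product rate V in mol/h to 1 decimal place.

Rachford–Rice: g(β) = Σ zᵢ(Kᵢ−1)/(1+β(Kᵢ−1)) = 0.
Feasibility: ΣzᵢKᵢ = 1.4170, Σzᵢ/Kᵢ = 1.5070 — both > 1, two phases present.
Newton iteration, β⁰ = 0.5:
  β = 0.5000: g = 0.01416, g' = -0.6867 → β = 0.5206
  β = 0.5206: g = -0.00007, g' = -0.6936 → β = 0.5205
Converged at β = 0.5205.
Then V = β·F = 0.5205·149 = 77.6 mol/h and L = F − V = 71.4 mol/h.

V = 77.6 mol/h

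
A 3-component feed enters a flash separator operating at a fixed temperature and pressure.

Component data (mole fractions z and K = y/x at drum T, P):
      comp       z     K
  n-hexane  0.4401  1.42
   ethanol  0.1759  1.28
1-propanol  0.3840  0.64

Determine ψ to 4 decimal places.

Rachford–Rice: g(ψ) = Σ zᵢ(Kᵢ−1)/(1+ψ(Kᵢ−1)) = 0.
Feasibility: ΣzᵢKᵢ = 1.0959, Σzᵢ/Kᵢ = 1.0474 — both > 1, two phases present.
Iterate (Newton) starting at ψ = 0.64:
  ψ = 0.6400: g = 0.00782, g' = -0.1422 → ψ = 0.6950
  ψ = 0.6950: g = -0.00007, g' = -0.1447 → ψ = 0.6946
Converged at ψ = 0.6946.

ψ = 0.6946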